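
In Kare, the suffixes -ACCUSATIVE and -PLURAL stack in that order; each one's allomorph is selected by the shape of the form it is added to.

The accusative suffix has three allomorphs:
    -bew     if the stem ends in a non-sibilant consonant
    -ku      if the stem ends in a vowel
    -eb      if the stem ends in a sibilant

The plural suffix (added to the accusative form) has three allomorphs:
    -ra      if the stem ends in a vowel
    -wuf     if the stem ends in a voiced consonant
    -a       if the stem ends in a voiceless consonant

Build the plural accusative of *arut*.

arutbewwuf

The final sound of *arut* is /t/, which is a non-sibilant consonant, so the accusative suffix is -bew, giving *arutbew*.
The final sound of the accusative form *arutbew* is /w/, which is a voiced consonant, so the plural suffix is -wuf, giving *arutbewwuf*.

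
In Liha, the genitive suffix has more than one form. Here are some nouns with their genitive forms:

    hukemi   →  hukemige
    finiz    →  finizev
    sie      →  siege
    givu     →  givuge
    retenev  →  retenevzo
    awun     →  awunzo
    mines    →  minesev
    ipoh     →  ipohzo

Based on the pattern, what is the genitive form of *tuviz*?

tuvizev

The pattern is sibilance of the final sound: -ev when the stem ends in a sibilant (*finiz*, *mines*); -zo when the stem ends in a non-sibilant consonant (*retenev*, *awun*, *ipoh*); -ge when the stem ends in a vowel (*hukemi*, *sie*, *givu*).
*tuviz*: final sound = /z/, a sibilant → -ev → *tuvizev*.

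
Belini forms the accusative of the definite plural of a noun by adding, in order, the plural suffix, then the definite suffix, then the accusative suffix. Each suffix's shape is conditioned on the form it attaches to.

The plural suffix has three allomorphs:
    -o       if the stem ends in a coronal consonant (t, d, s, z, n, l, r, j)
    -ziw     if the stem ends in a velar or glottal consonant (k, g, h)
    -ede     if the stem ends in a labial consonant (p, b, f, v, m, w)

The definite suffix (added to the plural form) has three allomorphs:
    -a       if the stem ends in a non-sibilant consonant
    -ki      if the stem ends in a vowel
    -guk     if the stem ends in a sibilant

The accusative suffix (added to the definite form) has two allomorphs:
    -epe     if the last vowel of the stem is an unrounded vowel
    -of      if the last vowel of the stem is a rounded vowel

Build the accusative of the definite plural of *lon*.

*lon* — final consonant /n/ (coronal) → -o → *lono*.
The plural form *lono*: final sound = /o/, a vowel → -ki → *lonoki*.
The definite form *lonoki*: last vowel = /i/, an unrounded vowel → -epe → *lonokiepe*.

lonokiepe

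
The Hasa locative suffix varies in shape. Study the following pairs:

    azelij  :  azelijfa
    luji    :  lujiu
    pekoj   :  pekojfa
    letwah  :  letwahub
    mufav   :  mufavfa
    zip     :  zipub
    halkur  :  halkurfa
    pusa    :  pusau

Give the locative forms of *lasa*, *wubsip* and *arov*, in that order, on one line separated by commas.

lasau, wubsipub, arovfa

The suffix is conditioned by the final sound: -ub when the stem ends in a voiceless consonant (*letwah*, *zip*); -fa when the stem ends in a voiced consonant (*azelij*, *pekoj*, *mufav*, *halkur*); -u when the stem ends in a vowel (*luji*, *pusa*).
*lasa*: final sound = /a/, a vowel → -u → *lasau*.
*wubsip* — final sound /p/ (a voiceless consonant) → -ub → *wubsipub*.
*arov*: final sound = /v/, a voiced consonant → -fa → *arovfa*.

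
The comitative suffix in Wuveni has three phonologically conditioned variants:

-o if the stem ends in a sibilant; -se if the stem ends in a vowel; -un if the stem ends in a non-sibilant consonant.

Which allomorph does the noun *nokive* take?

-se

*nokive* — final sound /e/ (a vowel) → -se.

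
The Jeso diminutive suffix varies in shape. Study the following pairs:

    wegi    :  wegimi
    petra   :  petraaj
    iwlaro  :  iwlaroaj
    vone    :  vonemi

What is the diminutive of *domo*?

Looking at the last vowel of each stem: -mi when the last vowel of the stem is a front vowel (*wegi*, *vone*); -aj when the last vowel of the stem is a back vowel (*petra*, *iwlaro*).
The last vowel of *domo* is /o/, which is a back vowel, so the suffix is -aj, giving *domoaj*.

domoaj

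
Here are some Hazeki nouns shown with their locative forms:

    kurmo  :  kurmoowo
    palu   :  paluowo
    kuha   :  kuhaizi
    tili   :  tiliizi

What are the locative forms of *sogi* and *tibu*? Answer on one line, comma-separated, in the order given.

Looking at the last vowel of each stem: -owo when the last vowel of the stem is a rounded vowel (*kurmo*, *palu*); -izi when the last vowel of the stem is an unrounded vowel (*kuha*, *tili*).
The last vowel of *sogi* is /i/, which is an unrounded vowel, so the suffix is -izi, giving *sogiizi*.
The last vowel of *tibu* is /u/, which is a rounded vowel, so the suffix is -owo, giving *tibuowo*.

sogiizi, tibuowo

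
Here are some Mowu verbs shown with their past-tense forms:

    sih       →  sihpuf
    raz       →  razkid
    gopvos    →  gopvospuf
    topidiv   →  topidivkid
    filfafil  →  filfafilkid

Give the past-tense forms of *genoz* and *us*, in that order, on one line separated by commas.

Looking at the final consonant of each stem: -puf when the stem ends in a voiceless consonant (*sih*, *gopvos*); -kid when the stem ends in a voiced consonant (*raz*, *topidiv*, *filfafil*).
The final consonant of *genoz* is /z/, which is voiced, so the suffix is -kid, giving *genozkid*.
The final consonant of *us* is /s/, which is voiceless, so the suffix is -puf, giving *uspuf*.

genozkid, uspuf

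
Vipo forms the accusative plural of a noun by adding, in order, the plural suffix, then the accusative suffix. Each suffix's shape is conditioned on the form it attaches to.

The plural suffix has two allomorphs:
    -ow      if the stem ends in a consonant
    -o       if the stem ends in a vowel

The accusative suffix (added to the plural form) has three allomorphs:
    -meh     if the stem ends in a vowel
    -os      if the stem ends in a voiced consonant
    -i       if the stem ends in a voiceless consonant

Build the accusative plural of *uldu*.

The final sound of *uldu* is /u/, which is a vowel, so the plural suffix is -o, giving *ulduo*.
The plural form *ulduo*: final sound = /o/, a vowel → -meh → *ulduomeh*.

ulduomeh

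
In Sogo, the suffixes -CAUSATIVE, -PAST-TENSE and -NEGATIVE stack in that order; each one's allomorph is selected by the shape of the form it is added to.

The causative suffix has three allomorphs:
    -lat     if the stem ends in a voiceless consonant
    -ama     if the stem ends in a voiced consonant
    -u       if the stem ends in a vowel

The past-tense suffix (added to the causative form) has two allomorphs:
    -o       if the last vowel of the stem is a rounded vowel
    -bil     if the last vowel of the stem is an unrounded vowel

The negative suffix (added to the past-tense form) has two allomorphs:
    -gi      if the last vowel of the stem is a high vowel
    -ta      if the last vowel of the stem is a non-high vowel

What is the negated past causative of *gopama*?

*gopama*: final sound = /a/, a vowel → -u → *gopamau*.
The causative form *gopamau* — last vowel /u/ (a rounded vowel) → -o → *gopamauo*.
The last vowel of the past-tense form *gopamauo* is /o/, which is a non-high vowel, so the negative suffix is -ta, giving *gopamauota*.

gopamauota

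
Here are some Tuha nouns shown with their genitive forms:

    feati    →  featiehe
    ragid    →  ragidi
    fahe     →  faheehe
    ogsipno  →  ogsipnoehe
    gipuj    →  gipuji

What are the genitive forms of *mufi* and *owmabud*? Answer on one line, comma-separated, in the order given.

mufiehe, owmabudi

Looking at the final sound of each stem: -i when the stem ends in a consonant (*ragid*, *gipuj*); -ehe when the stem ends in a vowel (*feati*, *fahe*, *ogsipno*).
The final sound of *mufi* is /i/, which is a vowel, so the suffix is -ehe, giving *mufiehe*.
*owmabud* — final sound /d/ (a consonant) → -i → *owmabudi*.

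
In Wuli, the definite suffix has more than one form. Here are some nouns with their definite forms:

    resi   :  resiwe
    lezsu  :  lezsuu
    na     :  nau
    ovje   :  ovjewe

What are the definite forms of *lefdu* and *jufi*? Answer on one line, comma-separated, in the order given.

Looking at the last vowel of each stem: -we when the last vowel of the stem is a front vowel (*resi*, *ovje*); -u when the last vowel of the stem is a back vowel (*lezsu*, *na*).
*lefdu*: last vowel = /u/, a back vowel → -u → *lefduu*.
*jufi*: last vowel = /i/, a front vowel → -we → *jufiwe*.

lefduu, jufiwe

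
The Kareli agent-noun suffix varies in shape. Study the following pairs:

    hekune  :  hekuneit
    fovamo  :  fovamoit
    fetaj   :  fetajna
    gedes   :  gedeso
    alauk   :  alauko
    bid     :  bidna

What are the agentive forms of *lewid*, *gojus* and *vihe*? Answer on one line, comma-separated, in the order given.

Looking at the final sound of each stem: -o when the stem ends in a voiceless consonant (*gedes*, *alauk*); -na when the stem ends in a voiced consonant (*fetaj*, *bid*); -it when the stem ends in a vowel (*hekune*, *fovamo*).
Since the final sound of *lewid* is /d/ (a voiced consonant), it takes -na, giving *lewidna*.
*gojus* — final sound /s/ (a voiceless consonant) → -o → *gojuso*.
*vihe* — final sound /e/ (a vowel) → -it → *viheit*.

lewidna, gojuso, viheit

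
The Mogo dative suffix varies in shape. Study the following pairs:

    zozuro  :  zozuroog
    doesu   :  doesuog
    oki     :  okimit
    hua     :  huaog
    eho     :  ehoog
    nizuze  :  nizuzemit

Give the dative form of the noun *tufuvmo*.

tufuvmoog

The suffix is conditioned by the last vowel: -mit when the last vowel of the stem is a front vowel (*oki*, *nizuze*); -og when the last vowel of the stem is a back vowel (*zozuro*, *doesu*, *hua*, *eho*).
Since the last vowel of *tufuvmo* is /o/ (a back vowel), it takes -og, giving *tufuvmoog*.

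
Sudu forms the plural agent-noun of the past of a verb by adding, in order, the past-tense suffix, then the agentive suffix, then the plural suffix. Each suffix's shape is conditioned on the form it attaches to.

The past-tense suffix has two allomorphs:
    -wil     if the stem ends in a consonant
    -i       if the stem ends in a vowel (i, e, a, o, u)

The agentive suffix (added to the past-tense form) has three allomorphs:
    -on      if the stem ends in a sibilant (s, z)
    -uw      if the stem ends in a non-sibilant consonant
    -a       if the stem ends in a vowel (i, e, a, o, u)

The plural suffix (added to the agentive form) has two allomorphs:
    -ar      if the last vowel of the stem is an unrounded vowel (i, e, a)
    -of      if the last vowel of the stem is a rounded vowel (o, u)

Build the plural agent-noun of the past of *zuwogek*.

*zuwogek* — final sound /k/ (a consonant) → -wil → *zuwogekwil*.
The past-tense form *zuwogekwil* — final sound /l/ (a non-sibilant consonant) → -uw → *zuwogekwiluw*.
Since the last vowel of the agentive form *zuwogekwiluw* is /u/ (a rounded vowel), it takes -of, giving *zuwogekwiluwof*.

zuwogekwiluwof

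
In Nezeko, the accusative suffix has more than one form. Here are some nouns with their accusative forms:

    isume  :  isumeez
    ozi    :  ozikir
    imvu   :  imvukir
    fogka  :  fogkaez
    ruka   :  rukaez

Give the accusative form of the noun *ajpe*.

ajpeez

The pattern is height harmony: -kir when the last vowel of the stem is a high vowel (*ozi*, *imvu*); -ez when the last vowel of the stem is a non-high vowel (*isume*, *fogka*, *ruka*).
Since the last vowel of *ajpe* is /e/ (a non-high vowel), it takes -ez, giving *ajpeez*.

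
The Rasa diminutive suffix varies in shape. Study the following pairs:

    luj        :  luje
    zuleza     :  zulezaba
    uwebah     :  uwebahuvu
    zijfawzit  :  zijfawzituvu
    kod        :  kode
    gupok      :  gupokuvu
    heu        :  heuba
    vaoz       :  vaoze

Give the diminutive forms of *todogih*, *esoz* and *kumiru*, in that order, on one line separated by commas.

todogihuvu, esoze, kumiruba

The suffix is conditioned by the final sound: -uvu when the stem ends in a voiceless consonant (*uwebah*, *zijfawzit*, *gupok*); -e when the stem ends in a voiced consonant (*luj*, *kod*, *vaoz*); -ba when the stem ends in a vowel (*zuleza*, *heu*).
The final sound of *todogih* is /h/, which is a voiceless consonant, so the suffix is -uvu, giving *todogihuvu*.
Since the final sound of *esoz* is /z/ (a voiced consonant), it takes -e, giving *esoze*.
Since the final sound of *kumiru* is /u/ (a vowel), it takes -ba, giving *kumiruba*.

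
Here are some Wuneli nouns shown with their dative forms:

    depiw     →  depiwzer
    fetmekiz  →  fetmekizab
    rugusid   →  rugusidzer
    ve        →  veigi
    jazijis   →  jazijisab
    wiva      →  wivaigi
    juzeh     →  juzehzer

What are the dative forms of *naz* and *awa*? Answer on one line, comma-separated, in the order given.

Looking at the final sound of each stem: -ab when the stem ends in a sibilant (*fetmekiz*, *jazijis*); -zer when the stem ends in a non-sibilant consonant (*depiw*, *rugusid*, *juzeh*); -igi when the stem ends in a vowel (*ve*, *wiva*).
The final sound of *naz* is /z/, which is a sibilant, so the suffix is -ab, giving *nazab*.
*awa* — final sound /a/ (a vowel) → -igi → *awaigi*.

nazab, awaigi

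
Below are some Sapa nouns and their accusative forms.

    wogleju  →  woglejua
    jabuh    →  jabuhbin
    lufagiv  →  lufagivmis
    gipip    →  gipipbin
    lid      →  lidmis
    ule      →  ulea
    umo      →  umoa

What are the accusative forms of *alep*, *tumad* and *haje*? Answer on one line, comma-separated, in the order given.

The suffix is conditioned by the final sound: -bin when the stem ends in a voiceless consonant (*jabuh*, *gipip*); -mis when the stem ends in a voiced consonant (*lufagiv*, *lid*); -a when the stem ends in a vowel (*wogleju*, *ule*, *umo*).
*alep* — final sound /p/ (a voiceless consonant) → -bin → *alepbin*.
*tumad*: final sound = /d/, a voiced consonant → -mis → *tumadmis*.
*haje*: final sound = /e/, a vowel → -a → *hajea*.

alepbin, tumadmis, hajea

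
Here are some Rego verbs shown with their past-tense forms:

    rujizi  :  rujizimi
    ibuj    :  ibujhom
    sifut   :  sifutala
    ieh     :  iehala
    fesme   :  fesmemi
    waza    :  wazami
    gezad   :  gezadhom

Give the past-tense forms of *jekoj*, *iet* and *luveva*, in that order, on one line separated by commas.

jekojhom, ietala, luvevami

The pattern is voicing of the final sound: -ala when the stem ends in a voiceless consonant (*sifut*, *ieh*); -hom when the stem ends in a voiced consonant (*ibuj*, *gezad*); -mi when the stem ends in a vowel (*rujizi*, *fesme*, *waza*).
Since the final sound of *jekoj* is /j/ (a voiced consonant), it takes -hom, giving *jekojhom*.
*iet* — final sound /t/ (a voiceless consonant) → -ala → *ietala*.
*luveva* — final sound /a/ (a vowel) → -mi → *luvevami*.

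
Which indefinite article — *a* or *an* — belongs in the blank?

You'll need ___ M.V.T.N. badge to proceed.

The indefinite article is chosen by the initial *sound* of the following word, not its spelling.
The initialism *M.V.T.N.* is read letter by letter; the first letter, M, is pronounced /ɛm/, which begins with a vowel sound.
So the article is *an*: You'll need an M.V.T.N. badge to proceed.

an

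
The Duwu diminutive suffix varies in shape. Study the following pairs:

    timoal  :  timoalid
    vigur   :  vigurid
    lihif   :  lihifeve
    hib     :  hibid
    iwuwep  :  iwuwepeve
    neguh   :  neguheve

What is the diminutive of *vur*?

vurid

Looking at the final consonant of each stem: -eve when the stem ends in a voiceless consonant (*lihif*, *iwuwep*, *neguh*); -id when the stem ends in a voiced consonant (*timoal*, *vigur*, *hib*).
The final consonant of *vur* is /r/, which is voiced, so the suffix is -id, giving *vurid*.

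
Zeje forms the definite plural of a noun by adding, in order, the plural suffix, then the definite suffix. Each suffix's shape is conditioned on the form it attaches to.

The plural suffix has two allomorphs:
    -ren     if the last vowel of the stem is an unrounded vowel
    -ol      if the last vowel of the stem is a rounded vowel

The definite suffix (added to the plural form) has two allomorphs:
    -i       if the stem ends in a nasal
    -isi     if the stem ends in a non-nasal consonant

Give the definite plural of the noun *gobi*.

gobireni

*gobi* — last vowel /i/ (an unrounded vowel) → -ren → *gobiren*.
The final consonant of the plural form *gobiren* is /n/, which is a nasal, so the definite suffix is -i, giving *gobireni*.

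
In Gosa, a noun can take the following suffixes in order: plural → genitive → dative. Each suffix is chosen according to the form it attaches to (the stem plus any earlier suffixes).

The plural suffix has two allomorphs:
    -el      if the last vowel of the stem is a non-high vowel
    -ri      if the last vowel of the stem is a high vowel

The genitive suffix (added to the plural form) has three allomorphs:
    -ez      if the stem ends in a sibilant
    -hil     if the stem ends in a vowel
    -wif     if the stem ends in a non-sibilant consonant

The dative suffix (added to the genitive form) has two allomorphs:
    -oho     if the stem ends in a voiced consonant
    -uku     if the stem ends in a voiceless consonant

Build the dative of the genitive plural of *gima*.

gimaelwifuku

The last vowel of *gima* is /a/, which is a non-high vowel, so the plural suffix is -el, giving *gimael*.
The plural form *gimael* — final sound /l/ (a non-sibilant consonant) → -wif → *gimaelwif*.
The genitive form *gimaelwif* — final consonant /f/ (voiceless) → -uku → *gimaelwifuku*.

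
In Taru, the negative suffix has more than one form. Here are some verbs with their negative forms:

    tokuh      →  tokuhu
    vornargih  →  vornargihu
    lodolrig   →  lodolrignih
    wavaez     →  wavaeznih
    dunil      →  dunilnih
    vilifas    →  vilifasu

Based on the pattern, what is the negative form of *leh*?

The suffix is conditioned by the final consonant: -u when the stem ends in a voiceless consonant (*tokuh*, *vornargih*, *vilifas*); -nih when the stem ends in a voiced consonant (*lodolrig*, *wavaez*, *dunil*).
*leh* — final consonant /h/ (voiceless) → -u → *lehu*.

lehu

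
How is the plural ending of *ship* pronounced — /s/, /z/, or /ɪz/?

The stem *ship* ends in a voiceless non-sibilant consonant.
The plural suffix surfaces as /ɪz/ after sibilants, /s/ after other voiceless consonants, and /z/ after other voiced sounds.
So the plural -s on *ship* is pronounced /s/.

/s/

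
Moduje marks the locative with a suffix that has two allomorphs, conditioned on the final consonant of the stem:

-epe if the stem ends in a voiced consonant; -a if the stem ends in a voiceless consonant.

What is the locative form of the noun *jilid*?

jilidepe

*jilid*: final consonant = /d/, voiced → -epe → *jilidepe*.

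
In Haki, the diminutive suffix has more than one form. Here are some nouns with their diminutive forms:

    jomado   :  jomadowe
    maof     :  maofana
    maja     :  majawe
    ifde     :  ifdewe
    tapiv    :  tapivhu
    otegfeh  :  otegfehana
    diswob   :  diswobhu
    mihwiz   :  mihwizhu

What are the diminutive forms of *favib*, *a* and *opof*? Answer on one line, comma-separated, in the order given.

favibhu, awe, opofana

The suffix is conditioned by the final sound: -ana when the stem ends in a voiceless consonant (*maof*, *otegfeh*); -hu when the stem ends in a voiced consonant (*tapiv*, *diswob*, *mihwiz*); -we when the stem ends in a vowel (*jomado*, *maja*, *ifde*).
*favib* — final sound /b/ (a voiced consonant) → -hu → *favibhu*.
The final sound of *a* is /a/, which is a vowel, so the suffix is -we, giving *awe*.
*opof*: final sound = /f/, a voiceless consonant → -ana → *opofana*.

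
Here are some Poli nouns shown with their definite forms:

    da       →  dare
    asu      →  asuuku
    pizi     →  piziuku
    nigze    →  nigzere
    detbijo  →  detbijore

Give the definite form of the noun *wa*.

ware

The pattern is height harmony: -uku when the last vowel of the stem is a high vowel (*asu*, *pizi*); -re when the last vowel of the stem is a non-high vowel (*da*, *nigze*, *detbijo*).
*wa* — last vowel /a/ (a non-high vowel) → -re → *ware*.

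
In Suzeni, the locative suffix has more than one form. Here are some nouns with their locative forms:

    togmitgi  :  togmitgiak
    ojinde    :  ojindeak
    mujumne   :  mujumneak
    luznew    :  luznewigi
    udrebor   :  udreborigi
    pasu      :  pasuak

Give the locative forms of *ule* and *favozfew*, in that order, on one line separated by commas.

uleak, favozfewigi

Looking at the final sound of each stem: -igi when the stem ends in a consonant (*luznew*, *udrebor*); -ak when the stem ends in a vowel (*togmitgi*, *ojinde*, *mujumne*, *pasu*).
Since the final sound of *ule* is /e/ (a vowel), it takes -ak, giving *uleak*.
*favozfew*: final sound = /w/, a consonant → -igi → *favozfewigi*.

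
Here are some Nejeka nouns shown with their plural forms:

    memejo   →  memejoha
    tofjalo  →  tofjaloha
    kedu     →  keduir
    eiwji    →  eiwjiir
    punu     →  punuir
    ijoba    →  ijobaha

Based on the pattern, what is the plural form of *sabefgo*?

sabefgoha

The alternation tracks the last vowel of the stem — -ir when the last vowel of the stem is a high vowel (*kedu*, *eiwji*, *punu*); -ha when the last vowel of the stem is a non-high vowel (*memejo*, *tofjalo*, *ijoba*).
*sabefgo*: last vowel = /o/, a non-high vowel → -ha → *sabefgoha*.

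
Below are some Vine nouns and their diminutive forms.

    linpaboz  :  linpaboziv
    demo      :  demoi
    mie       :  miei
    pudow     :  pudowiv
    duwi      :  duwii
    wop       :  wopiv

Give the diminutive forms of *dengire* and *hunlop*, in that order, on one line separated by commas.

The suffix is conditioned by the final sound: -iv when the stem ends in a consonant (*linpaboz*, *pudow*, *wop*); -i when the stem ends in a vowel (*demo*, *mie*, *duwi*).
Since the final sound of *dengire* is /e/ (a vowel), it takes -i, giving *dengirei*.
*hunlop*: final sound = /p/, a consonant → -iv → *hunlopiv*.

dengirei, hunlopiv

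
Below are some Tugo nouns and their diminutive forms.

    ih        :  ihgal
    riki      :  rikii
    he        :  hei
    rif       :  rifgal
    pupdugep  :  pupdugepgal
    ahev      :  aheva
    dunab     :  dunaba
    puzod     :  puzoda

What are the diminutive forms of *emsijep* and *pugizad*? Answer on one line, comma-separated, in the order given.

The alternation tracks the final sound of the stem — -gal when the stem ends in a voiceless consonant (*ih*, *rif*, *pupdugep*); -a when the stem ends in a voiced consonant (*ahev*, *dunab*, *puzod*); -i when the stem ends in a vowel (*riki*, *he*).
*emsijep* — final sound /p/ (a voiceless consonant) → -gal → *emsijepgal*.
*pugizad* — final sound /d/ (a voiced consonant) → -a → *pugizada*.

emsijepgal, pugizada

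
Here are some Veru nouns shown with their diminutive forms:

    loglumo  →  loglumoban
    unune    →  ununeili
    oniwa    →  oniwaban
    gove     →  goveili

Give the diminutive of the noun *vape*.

vapeili

The suffix is conditioned by the last vowel: -ili when the last vowel of the stem is a front vowel (*unune*, *gove*); -ban when the last vowel of the stem is a back vowel (*loglumo*, *oniwa*).
*vape*: last vowel = /e/, a front vowel → -ili → *vapeili*.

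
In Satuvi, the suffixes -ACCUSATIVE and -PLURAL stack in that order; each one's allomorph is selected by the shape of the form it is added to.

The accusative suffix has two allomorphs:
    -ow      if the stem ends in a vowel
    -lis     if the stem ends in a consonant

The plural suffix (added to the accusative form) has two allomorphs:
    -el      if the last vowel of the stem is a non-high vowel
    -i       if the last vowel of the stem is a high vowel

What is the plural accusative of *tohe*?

toheowel

*tohe*: final sound = /e/, a vowel → -ow → *toheow*.
The accusative form *toheow* — last vowel /o/ (a non-high vowel) → -el → *toheowel*.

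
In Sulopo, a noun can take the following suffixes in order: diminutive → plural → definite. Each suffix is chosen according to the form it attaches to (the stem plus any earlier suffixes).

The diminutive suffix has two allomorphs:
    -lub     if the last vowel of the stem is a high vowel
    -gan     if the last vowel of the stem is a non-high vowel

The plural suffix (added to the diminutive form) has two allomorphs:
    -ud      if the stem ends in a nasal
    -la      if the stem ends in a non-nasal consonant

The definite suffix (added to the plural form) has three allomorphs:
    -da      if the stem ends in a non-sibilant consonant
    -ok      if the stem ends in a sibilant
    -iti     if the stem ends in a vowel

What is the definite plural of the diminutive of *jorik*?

*jorik*: last vowel = /i/, a high vowel → -lub → *joriklub*.
The diminutive form *joriklub*: final consonant = /b/, non-nasal → -la → *joriklubla*.
Since the final sound of the plural form *joriklubla* is /a/ (a vowel), it takes -iti, giving *joriklublaiti*.

joriklublaiti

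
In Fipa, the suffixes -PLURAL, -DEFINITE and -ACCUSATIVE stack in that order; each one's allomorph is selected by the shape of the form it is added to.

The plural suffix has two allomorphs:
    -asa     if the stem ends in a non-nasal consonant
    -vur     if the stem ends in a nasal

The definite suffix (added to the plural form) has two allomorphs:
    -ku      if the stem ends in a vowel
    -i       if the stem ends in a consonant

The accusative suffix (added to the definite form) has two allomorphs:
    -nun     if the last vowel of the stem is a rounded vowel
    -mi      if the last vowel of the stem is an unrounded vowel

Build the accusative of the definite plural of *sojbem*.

sojbemvurimi

Since the final consonant of *sojbem* is /m/ (a nasal), it takes -vur, giving *sojbemvur*.
Since the final sound of the plural form *sojbemvur* is /r/ (a consonant), it takes -i, giving *sojbemvuri*.
The definite form *sojbemvuri*: last vowel = /i/, an unrounded vowel → -mi → *sojbemvurimi*.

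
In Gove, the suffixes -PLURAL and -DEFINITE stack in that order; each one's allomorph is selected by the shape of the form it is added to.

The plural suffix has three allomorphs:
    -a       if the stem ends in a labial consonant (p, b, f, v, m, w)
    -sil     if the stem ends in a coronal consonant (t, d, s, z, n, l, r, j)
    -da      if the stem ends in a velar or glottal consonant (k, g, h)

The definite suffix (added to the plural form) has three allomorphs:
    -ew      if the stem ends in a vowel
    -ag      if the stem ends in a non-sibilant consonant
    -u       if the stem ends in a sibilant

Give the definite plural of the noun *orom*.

oromaew

*orom* — final consonant /m/ (labial) → -a → *oroma*.
The plural form *oroma* — final sound /a/ (a vowel) → -ew → *oromaew*.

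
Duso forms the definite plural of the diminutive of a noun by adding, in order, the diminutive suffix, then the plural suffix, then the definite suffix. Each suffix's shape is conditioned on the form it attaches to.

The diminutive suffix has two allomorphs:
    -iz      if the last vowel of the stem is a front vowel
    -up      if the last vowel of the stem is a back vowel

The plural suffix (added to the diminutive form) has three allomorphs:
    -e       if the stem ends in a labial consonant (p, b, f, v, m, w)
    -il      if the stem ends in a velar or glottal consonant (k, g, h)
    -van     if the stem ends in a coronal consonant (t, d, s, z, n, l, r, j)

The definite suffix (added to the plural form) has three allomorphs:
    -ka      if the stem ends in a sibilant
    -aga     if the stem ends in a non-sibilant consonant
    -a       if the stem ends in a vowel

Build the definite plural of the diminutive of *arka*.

arkaupea

*arka*: last vowel = /a/, a back vowel → -up → *arkaup*.
The final consonant of the diminutive form *arkaup* is /p/, which is labial, so the plural suffix is -e, giving *arkaupe*.
Since the final sound of the plural form *arkaupe* is /e/ (a vowel), it takes -a, giving *arkaupea*.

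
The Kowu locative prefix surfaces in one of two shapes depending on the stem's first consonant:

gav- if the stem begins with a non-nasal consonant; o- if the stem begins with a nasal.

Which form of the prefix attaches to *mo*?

o-

Since the first consonant of *mo* is /m/ (a nasal), it takes o-.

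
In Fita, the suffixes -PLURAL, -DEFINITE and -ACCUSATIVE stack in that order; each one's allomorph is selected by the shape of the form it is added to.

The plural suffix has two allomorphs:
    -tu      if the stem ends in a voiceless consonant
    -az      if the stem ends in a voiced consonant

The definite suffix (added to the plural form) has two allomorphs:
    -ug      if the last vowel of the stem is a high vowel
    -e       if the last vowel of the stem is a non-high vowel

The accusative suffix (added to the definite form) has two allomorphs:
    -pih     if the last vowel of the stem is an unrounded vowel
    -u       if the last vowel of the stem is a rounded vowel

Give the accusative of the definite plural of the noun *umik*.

The final consonant of *umik* is /k/, which is voiceless, so the plural suffix is -tu, giving *umiktu*.
The plural form *umiktu*: last vowel = /u/, a high vowel → -ug → *umiktuug*.
Since the last vowel of the definite form *umiktuug* is /u/ (a rounded vowel), it takes -u, giving *umiktuugu*.

umiktuugu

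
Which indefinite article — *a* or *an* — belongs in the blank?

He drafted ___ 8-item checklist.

an

The indefinite article is chosen by the initial *sound* of the following word, not its spelling.
The number *8* is spoken "eight", beginning with /eɪt/ — a vowel sound.
So the article is *an*: He drafted an 8-item checklist.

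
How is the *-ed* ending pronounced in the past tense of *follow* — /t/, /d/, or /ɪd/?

The stem *follow* ends in a voiced sound other than /d/.
The -ed suffix is realized as /ɪd/ after /t, d/; as /t/ after other voiceless consonants; and as /d/ after other voiced sounds.
So -ed on *follow* is pronounced /d/.

/d/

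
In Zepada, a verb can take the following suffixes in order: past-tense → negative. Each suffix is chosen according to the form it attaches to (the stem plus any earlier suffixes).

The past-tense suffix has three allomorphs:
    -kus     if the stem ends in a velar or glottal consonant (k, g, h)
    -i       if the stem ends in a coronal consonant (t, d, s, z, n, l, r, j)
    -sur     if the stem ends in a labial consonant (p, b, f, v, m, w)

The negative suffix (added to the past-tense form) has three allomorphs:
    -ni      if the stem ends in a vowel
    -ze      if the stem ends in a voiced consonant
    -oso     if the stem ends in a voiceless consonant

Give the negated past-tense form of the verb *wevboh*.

The final consonant of *wevboh* is /h/, which is velar/glottal, so the past-tense suffix is -kus, giving *wevbohkus*.
The past-tense form *wevbohkus*: final sound = /s/, a voiceless consonant → -oso → *wevbohkusoso*.

wevbohkusoso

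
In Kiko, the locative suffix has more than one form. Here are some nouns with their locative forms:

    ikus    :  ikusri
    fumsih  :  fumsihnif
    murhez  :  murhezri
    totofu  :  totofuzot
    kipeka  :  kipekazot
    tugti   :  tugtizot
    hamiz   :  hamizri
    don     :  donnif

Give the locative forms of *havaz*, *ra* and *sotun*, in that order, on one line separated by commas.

havazri, razot, sotunnif

The suffix is conditioned by the final sound: -ri when the stem ends in a sibilant (*ikus*, *murhez*, *hamiz*); -nif when the stem ends in a non-sibilant consonant (*fumsih*, *don*); -zot when the stem ends in a vowel (*totofu*, *kipeka*, *tugti*).
Since the final sound of *havaz* is /z/ (a sibilant), it takes -ri, giving *havazri*.
Since the final sound of *ra* is /a/ (a vowel), it takes -zot, giving *razot*.
*sotun* — final sound /n/ (a non-sibilant consonant) → -nif → *sotunnif*.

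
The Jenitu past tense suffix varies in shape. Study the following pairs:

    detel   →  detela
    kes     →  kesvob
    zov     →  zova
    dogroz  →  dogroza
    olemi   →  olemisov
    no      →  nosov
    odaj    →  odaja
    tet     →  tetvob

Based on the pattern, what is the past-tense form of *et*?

The alternation tracks the final sound of the stem — -vob when the stem ends in a voiceless consonant (*kes*, *tet*); -a when the stem ends in a voiced consonant (*detel*, *zov*, *dogroz*, *odaj*); -sov when the stem ends in a vowel (*olemi*, *no*).
Since the final sound of *et* is /t/ (a voiceless consonant), it takes -vob, giving *etvob*.

etvob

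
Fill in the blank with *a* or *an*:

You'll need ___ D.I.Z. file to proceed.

The indefinite article is chosen by the initial *sound* of the following word, not its spelling.
The initialism *D.I.Z.* is read letter by letter; the first letter, D, is pronounced /diː/, which begins with a consonant sound.
So the article is *a*: You'll need a D.I.Z. file to proceed.

a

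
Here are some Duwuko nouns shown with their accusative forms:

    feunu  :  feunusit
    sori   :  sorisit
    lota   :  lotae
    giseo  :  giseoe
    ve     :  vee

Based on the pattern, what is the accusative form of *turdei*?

The suffix is conditioned by the last vowel: -sit when the last vowel of the stem is a high vowel (*feunu*, *sori*); -e when the last vowel of the stem is a non-high vowel (*lota*, *giseo*, *ve*).
Since the last vowel of *turdei* is /i/ (a high vowel), it takes -sit, giving *turdeisit*.

turdeisit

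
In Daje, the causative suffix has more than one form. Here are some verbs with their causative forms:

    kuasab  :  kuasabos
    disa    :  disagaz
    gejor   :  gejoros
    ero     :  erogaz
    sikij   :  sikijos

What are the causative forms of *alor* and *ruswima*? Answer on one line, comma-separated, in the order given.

The pattern is consonant vs. vowel: -os when the stem ends in a consonant (*kuasab*, *gejor*, *sikij*); -gaz when the stem ends in a vowel (*disa*, *ero*).
The final sound of *alor* is /r/, which is a consonant, so the suffix is -os, giving *aloros*.
Since the final sound of *ruswima* is /a/ (a vowel), it takes -gaz, giving *ruswimagaz*.

aloros, ruswimagaz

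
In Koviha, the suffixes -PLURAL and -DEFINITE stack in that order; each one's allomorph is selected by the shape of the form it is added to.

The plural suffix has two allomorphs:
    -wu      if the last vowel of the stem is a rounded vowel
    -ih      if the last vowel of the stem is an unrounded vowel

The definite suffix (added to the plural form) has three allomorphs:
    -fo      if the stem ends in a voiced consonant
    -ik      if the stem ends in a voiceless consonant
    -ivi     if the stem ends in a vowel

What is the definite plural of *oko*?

Since the last vowel of *oko* is /o/ (a rounded vowel), it takes -wu, giving *okowu*.
The plural form *okowu* — final sound /u/ (a vowel) → -ivi → *okowuivi*.

okowuivi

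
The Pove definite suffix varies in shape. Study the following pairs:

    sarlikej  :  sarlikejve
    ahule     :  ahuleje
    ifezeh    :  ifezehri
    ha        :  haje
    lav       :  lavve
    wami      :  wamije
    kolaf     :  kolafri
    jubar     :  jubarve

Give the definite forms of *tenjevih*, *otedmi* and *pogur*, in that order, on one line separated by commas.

tenjevihri, otedmije, pogurve

The suffix is conditioned by the final sound: -ri when the stem ends in a voiceless consonant (*ifezeh*, *kolaf*); -ve when the stem ends in a voiced consonant (*sarlikej*, *lav*, *jubar*); -je when the stem ends in a vowel (*ahule*, *ha*, *wami*).
*tenjevih* — final sound /h/ (a voiceless consonant) → -ri → *tenjevihri*.
The final sound of *otedmi* is /i/, which is a vowel, so the suffix is -je, giving *otedmije*.
*pogur* — final sound /r/ (a voiced consonant) → -ve → *pogurve*.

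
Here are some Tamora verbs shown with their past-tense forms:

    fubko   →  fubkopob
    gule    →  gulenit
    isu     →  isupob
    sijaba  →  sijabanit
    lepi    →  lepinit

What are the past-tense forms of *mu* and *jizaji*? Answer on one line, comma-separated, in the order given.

The pattern is rounding harmony: -pob when the last vowel of the stem is a rounded vowel (*fubko*, *isu*); -nit when the last vowel of the stem is an unrounded vowel (*gule*, *sijaba*, *lepi*).
*mu* — last vowel /u/ (a rounded vowel) → -pob → *mupob*.
*jizaji* — last vowel /i/ (an unrounded vowel) → -nit → *jizajinit*.

mupob, jizajinit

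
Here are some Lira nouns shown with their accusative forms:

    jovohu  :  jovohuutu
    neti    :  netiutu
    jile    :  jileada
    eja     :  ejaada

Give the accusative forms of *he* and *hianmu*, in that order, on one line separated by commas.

The pattern is height harmony: -utu when the last vowel of the stem is a high vowel (*jovohu*, *neti*); -ada when the last vowel of the stem is a non-high vowel (*jile*, *eja*).
*he* — last vowel /e/ (a non-high vowel) → -ada → *heada*.
*hianmu*: last vowel = /u/, a high vowel → -utu → *hianmuutu*.

heada, hianmuutu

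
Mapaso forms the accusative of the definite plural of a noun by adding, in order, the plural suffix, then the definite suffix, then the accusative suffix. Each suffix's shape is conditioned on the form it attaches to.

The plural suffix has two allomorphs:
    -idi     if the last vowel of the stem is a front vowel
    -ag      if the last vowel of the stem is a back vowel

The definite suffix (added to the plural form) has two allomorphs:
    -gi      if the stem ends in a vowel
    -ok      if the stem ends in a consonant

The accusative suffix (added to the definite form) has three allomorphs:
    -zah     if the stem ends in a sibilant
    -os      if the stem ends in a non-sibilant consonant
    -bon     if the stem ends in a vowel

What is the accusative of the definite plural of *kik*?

The last vowel of *kik* is /i/, which is a front vowel, so the plural suffix is -idi, giving *kikidi*.
Since the final sound of the plural form *kikidi* is /i/ (a vowel), it takes -gi, giving *kikidigi*.
The definite form *kikidigi*: final sound = /i/, a vowel → -bon → *kikidigibon*.

kikidigibon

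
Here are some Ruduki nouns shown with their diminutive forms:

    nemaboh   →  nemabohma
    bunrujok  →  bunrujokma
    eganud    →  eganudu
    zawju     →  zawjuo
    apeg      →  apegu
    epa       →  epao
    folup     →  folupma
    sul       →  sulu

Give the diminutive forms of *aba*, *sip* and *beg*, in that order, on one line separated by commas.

abao, sipma, begu

The pattern is voicing of the final sound: -ma when the stem ends in a voiceless consonant (*nemaboh*, *bunrujok*, *folup*); -u when the stem ends in a voiced consonant (*eganud*, *apeg*, *sul*); -o when the stem ends in a vowel (*zawju*, *epa*).
The final sound of *aba* is /a/, which is a vowel, so the suffix is -o, giving *abao*.
*sip*: final sound = /p/, a voiceless consonant → -ma → *sipma*.
The final sound of *beg* is /g/, which is a voiced consonant, so the suffix is -u, giving *begu*.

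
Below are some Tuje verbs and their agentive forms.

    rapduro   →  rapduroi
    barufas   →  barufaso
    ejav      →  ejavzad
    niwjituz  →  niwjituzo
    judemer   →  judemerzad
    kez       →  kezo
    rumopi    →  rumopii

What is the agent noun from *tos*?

The alternation tracks the final sound of the stem — -o when the stem ends in a sibilant (*barufas*, *niwjituz*, *kez*); -zad when the stem ends in a non-sibilant consonant (*ejav*, *judemer*); -i when the stem ends in a vowel (*rapduro*, *rumopi*).
Since the final sound of *tos* is /s/ (a sibilant), it takes -o, giving *toso*.

toso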